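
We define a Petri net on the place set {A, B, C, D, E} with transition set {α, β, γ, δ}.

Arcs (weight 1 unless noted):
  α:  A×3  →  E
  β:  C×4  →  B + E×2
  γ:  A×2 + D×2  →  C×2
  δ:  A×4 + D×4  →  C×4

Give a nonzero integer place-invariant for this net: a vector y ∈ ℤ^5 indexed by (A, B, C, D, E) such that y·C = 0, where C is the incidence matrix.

Incidence matrix C (rows=places, cols=transitions):
        α    β    γ    δ
    A  -3    0   -2   -4
    B   0    1    0    0
    C   0   -4    2    4
    D   0    0   -2   -4
    E   1    2    0    0

Candidate y = [0, 4, 1, 1, 0]; check y·C column-wise:
  col α: 0·-3 + 4·0 + 1·0 + 1·0 + 0·1 = 0
  col β: 4·1 + 1·-4 + 1·0 + 0·2 = 0
  col γ: 0·-2 + 4·0 + 1·2 + 1·-2 = 0
  col δ: 0·-4 + 4·0 + 1·4 + 1·-4 = 0

y = (A:0, B:4, C:1, D:1, E:0)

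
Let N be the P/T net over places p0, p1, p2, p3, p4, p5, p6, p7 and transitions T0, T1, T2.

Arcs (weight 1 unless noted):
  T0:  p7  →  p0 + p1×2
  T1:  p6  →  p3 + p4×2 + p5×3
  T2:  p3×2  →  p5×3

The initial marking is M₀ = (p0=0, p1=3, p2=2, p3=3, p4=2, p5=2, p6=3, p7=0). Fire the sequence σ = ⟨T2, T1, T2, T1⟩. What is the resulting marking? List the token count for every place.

(p0=0, p1=3, p2=2, p3=1, p4=6, p5=14, p6=1, p7=0)

step 1: fire T2:  (p0=0, p1=3, p2=2, p3=3, p4=2, p5=2, p6=3, p7=0) → (p0=0, p1=3, p2=2, p3=1, p4=2, p5=5, p6=3, p7=0)
step 2: fire T1:  (p0=0, p1=3, p2=2, p3=1, p4=2, p5=5, p6=3, p7=0) → (p0=0, p1=3, p2=2, p3=2, p4=4, p5=8, p6=2, p7=0)
step 3: fire T2:  (p0=0, p1=3, p2=2, p3=2, p4=4, p5=8, p6=2, p7=0) → (p0=0, p1=3, p2=2, p3=0, p4=4, p5=11, p6=2, p7=0)
step 4: fire T1:  (p0=0, p1=3, p2=2, p3=0, p4=4, p5=11, p6=2, p7=0) → (p0=0, p1=3, p2=2, p3=1, p4=6, p5=14, p6=1, p7=0)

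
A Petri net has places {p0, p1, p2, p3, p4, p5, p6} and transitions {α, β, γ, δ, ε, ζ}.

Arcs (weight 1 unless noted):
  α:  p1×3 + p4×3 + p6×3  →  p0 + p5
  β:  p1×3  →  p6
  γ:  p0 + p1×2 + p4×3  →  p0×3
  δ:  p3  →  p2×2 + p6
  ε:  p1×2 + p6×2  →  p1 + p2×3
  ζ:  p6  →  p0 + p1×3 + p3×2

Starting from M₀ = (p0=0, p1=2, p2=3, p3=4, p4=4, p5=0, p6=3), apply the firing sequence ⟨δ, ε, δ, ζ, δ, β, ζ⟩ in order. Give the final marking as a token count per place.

(p0=2, p1=4, p2=12, p3=5, p4=4, p5=0, p6=3)

step 1: fire δ:  (p0=0, p1=2, p2=3, p3=4, p4=4, p5=0, p6=3) → (p0=0, p1=2, p2=5, p3=3, p4=4, p5=0, p6=4)
step 2: fire ε:  (p0=0, p1=2, p2=5, p3=3, p4=4, p5=0, p6=4) → (p0=0, p1=1, p2=8, p3=3, p4=4, p5=0, p6=2)
step 3: fire δ:  (p0=0, p1=1, p2=8, p3=3, p4=4, p5=0, p6=2) → (p0=0, p1=1, p2=10, p3=2, p4=4, p5=0, p6=3)
step 4: fire ζ:  (p0=0, p1=1, p2=10, p3=2, p4=4, p5=0, p6=3) → (p0=1, p1=4, p2=10, p3=4, p4=4, p5=0, p6=2)
step 5: fire δ:  (p0=1, p1=4, p2=10, p3=4, p4=4, p5=0, p6=2) → (p0=1, p1=4, p2=12, p3=3, p4=4, p5=0, p6=3)
step 6: fire β:  (p0=1, p1=4, p2=12, p3=3, p4=4, p5=0, p6=3) → (p0=1, p1=1, p2=12, p3=3, p4=4, p5=0, p6=4)
step 7: fire ζ:  (p0=1, p1=1, p2=12, p3=3, p4=4, p5=0, p6=4) → (p0=2, p1=4, p2=12, p3=5, p4=4, p5=0, p6=3)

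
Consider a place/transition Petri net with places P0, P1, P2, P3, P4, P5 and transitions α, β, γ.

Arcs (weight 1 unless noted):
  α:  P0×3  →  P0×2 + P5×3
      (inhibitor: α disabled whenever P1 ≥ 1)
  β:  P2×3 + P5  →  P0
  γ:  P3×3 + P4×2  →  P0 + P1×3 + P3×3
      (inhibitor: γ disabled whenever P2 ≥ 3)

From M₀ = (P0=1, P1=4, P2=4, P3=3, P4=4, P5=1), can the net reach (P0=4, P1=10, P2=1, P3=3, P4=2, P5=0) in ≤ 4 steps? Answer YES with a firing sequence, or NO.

depth 0: 1 marking
depth 1: 2 markings reached so far
depth 2: 3 markings reached so far
depth 3: 4 markings reached so far
depth 4: 4 markings reached so far
(frontier empty at depth 4; search complete)
target is not among the 4 markings reachable within 4 steps

NO — not reachable within 4 firings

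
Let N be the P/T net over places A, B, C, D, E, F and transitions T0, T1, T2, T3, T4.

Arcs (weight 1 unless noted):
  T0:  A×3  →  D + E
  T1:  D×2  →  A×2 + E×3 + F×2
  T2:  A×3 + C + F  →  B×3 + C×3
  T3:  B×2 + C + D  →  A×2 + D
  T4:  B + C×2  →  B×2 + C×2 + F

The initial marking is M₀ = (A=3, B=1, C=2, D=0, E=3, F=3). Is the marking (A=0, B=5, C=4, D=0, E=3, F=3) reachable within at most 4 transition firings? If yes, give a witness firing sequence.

step 1: fire T2:  (A=3, B=1, C=2, D=0, E=3, F=3) → (A=0, B=4, C=4, D=0, E=3, F=2)
step 2: fire T4:  (A=0, B=4, C=4, D=0, E=3, F=2) → (A=0, B=5, C=4, D=0, E=3, F=3)

YES — reachable via ⟨T2, T4⟩ (2 firings)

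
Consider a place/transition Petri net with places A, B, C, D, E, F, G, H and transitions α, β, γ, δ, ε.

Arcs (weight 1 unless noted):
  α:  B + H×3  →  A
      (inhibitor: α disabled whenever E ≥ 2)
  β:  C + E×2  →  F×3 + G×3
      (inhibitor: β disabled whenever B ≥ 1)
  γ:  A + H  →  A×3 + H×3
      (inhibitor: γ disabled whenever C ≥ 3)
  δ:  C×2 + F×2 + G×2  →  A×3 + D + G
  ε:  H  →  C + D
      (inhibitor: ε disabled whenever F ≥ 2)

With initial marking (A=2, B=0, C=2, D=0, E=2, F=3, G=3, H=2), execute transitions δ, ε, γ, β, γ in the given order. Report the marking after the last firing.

(A=9, B=0, C=0, D=2, E=0, F=4, G=5, H=5)

step 1: fire δ:  (A=2, B=0, C=2, D=0, E=2, F=3, G=3, H=2) → (A=5, B=0, C=0, D=1, E=2, F=1, G=2, H=2)
step 2: fire ε:  (A=5, B=0, C=0, D=1, E=2, F=1, G=2, H=2) → (A=5, B=0, C=1, D=2, E=2, F=1, G=2, H=1)
step 3: fire γ:  (A=5, B=0, C=1, D=2, E=2, F=1, G=2, H=1) → (A=7, B=0, C=1, D=2, E=2, F=1, G=2, H=3)
step 4: fire β:  (A=7, B=0, C=1, D=2, E=2, F=1, G=2, H=3) → (A=7, B=0, C=0, D=2, E=0, F=4, G=5, H=3)
step 5: fire γ:  (A=7, B=0, C=0, D=2, E=0, F=4, G=5, H=3) → (A=9, B=0, C=0, D=2, E=0, F=4, G=5, H=5)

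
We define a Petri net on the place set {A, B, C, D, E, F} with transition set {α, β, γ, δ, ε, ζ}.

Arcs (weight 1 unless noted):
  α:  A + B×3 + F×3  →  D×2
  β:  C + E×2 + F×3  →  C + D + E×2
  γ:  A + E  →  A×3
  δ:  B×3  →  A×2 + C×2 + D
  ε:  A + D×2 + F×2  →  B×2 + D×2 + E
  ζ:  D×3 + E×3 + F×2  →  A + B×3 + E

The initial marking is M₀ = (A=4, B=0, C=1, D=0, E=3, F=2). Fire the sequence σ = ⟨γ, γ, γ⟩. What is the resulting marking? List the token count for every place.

step 1: fire γ:  (A=4, B=0, C=1, D=0, E=3, F=2) → (A=6, B=0, C=1, D=0, E=2, F=2)
step 2: fire γ:  (A=6, B=0, C=1, D=0, E=2, F=2) → (A=8, B=0, C=1, D=0, E=1, F=2)
step 3: fire γ:  (A=8, B=0, C=1, D=0, E=1, F=2) → (A=10, B=0, C=1, D=0, E=0, F=2)

(A=10, B=0, C=1, D=0, E=0, F=2)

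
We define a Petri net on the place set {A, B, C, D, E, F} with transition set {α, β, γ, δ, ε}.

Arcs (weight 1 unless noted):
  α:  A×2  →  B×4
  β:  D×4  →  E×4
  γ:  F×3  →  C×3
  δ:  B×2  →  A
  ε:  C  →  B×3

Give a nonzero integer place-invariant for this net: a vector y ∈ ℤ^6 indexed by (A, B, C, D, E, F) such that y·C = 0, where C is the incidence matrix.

Incidence matrix C (rows=places, cols=transitions):
        α    β    γ    δ    ε
    A  -2    0    0    1    0
    B   4    0    0   -2    3
    C   0    0    3    0   -1
    D   0   -4    0    0    0
    E   0    4    0    0    0
    F   0    0   -3    0    0

Candidate y = [0, 0, 0, 1, 1, 0]; check y·C column-wise:
  col α: 0·-2 + 0·4 + 1·0 + 1·0 = 0
  col β: 1·-4 + 1·4 = 0
  col γ: 0·3 + 1·0 + 1·0 + 0·-3 = 0
  col δ: 0·1 + 0·-2 + 1·0 + 1·0 = 0
  col ε: 0·3 + 0·-1 + 1·0 + 1·0 = 0

y = (A:0, B:0, C:0, D:1, E:1, F:0)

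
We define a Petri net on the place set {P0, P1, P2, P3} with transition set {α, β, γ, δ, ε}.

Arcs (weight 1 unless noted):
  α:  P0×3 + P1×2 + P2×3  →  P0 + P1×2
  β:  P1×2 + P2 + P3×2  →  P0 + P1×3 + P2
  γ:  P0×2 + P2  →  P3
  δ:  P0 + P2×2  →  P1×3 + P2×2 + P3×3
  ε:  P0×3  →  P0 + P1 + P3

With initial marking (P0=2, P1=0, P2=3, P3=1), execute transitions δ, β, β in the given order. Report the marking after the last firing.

(P0=3, P1=5, P2=3, P3=0)

step 1: fire δ:  (P0=2, P1=0, P2=3, P3=1) → (P0=1, P1=3, P2=3, P3=4)
step 2: fire β:  (P0=1, P1=3, P2=3, P3=4) → (P0=2, P1=4, P2=3, P3=2)
step 3: fire β:  (P0=2, P1=4, P2=3, P3=2) → (P0=3, P1=5, P2=3, P3=0)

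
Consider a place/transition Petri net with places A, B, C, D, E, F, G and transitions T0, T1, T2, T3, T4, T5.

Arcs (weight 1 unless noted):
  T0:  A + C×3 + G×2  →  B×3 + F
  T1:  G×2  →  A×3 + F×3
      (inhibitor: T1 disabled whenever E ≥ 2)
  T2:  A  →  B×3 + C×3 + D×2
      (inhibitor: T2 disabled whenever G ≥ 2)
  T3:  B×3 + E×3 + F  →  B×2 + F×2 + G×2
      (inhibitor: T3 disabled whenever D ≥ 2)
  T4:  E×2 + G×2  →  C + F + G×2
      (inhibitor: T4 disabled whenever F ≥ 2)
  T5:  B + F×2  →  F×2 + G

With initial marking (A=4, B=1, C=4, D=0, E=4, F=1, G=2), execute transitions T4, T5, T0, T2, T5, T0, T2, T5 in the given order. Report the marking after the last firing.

(A=0, B=10, C=5, D=4, E=2, F=4, G=1)

step 1: fire T4:  (A=4, B=1, C=4, D=0, E=4, F=1, G=2) → (A=4, B=1, C=5, D=0, E=2, F=2, G=2)
step 2: fire T5:  (A=4, B=1, C=5, D=0, E=2, F=2, G=2) → (A=4, B=0, C=5, D=0, E=2, F=2, G=3)
step 3: fire T0:  (A=4, B=0, C=5, D=0, E=2, F=2, G=3) → (A=3, B=3, C=2, D=0, E=2, F=3, G=1)
step 4: fire T2:  (A=3, B=3, C=2, D=0, E=2, F=3, G=1) → (A=2, B=6, C=5, D=2, E=2, F=3, G=1)
step 5: fire T5:  (A=2, B=6, C=5, D=2, E=2, F=3, G=1) → (A=2, B=5, C=5, D=2, E=2, F=3, G=2)
step 6: fire T0:  (A=2, B=5, C=5, D=2, E=2, F=3, G=2) → (A=1, B=8, C=2, D=2, E=2, F=4, G=0)
step 7: fire T2:  (A=1, B=8, C=2, D=2, E=2, F=4, G=0) → (A=0, B=11, C=5, D=4, E=2, F=4, G=0)
step 8: fire T5:  (A=0, B=11, C=5, D=4, E=2, F=4, G=0) → (A=0, B=10, C=5, D=4, E=2, F=4, G=1)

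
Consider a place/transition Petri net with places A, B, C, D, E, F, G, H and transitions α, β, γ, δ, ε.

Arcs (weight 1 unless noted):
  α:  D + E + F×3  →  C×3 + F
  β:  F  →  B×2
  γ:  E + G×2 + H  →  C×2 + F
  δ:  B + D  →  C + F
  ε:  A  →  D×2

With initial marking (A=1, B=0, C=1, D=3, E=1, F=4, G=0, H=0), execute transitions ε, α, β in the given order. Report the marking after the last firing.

step 1: fire ε:  (A=1, B=0, C=1, D=3, E=1, F=4, G=0, H=0) → (A=0, B=0, C=1, D=5, E=1, F=4, G=0, H=0)
step 2: fire α:  (A=0, B=0, C=1, D=5, E=1, F=4, G=0, H=0) → (A=0, B=0, C=4, D=4, E=0, F=2, G=0, H=0)
step 3: fire β:  (A=0, B=0, C=4, D=4, E=0, F=2, G=0, H=0) → (A=0, B=2, C=4, D=4, E=0, F=1, G=0, H=0)

(A=0, B=2, C=4, D=4, E=0, F=1, G=0, H=0)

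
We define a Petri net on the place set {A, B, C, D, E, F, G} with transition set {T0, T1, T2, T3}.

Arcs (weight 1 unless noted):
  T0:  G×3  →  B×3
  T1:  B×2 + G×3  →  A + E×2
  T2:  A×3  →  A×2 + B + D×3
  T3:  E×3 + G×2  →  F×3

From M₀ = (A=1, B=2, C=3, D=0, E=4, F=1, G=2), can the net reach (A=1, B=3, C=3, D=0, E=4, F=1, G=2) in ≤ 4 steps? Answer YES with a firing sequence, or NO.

depth 0: 1 marking
depth 1: 2 markings reached so far
depth 2: 2 markings reached so far
(frontier empty at depth 2; search complete)
target is not among the 2 markings reachable within 4 steps

NO — not reachable within 4 firings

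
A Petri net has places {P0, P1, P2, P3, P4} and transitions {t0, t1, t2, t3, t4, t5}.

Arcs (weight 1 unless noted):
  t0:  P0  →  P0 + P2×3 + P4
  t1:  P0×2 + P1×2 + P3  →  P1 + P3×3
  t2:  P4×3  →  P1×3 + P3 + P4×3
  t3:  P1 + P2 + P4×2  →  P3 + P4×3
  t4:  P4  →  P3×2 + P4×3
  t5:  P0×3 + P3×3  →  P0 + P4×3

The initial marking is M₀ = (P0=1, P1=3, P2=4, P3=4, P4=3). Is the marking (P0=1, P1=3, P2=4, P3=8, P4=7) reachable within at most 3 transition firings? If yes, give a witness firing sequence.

step 1: fire t4:  (P0=1, P1=3, P2=4, P3=4, P4=3) → (P0=1, P1=3, P2=4, P3=6, P4=5)
step 2: fire t4:  (P0=1, P1=3, P2=4, P3=6, P4=5) → (P0=1, P1=3, P2=4, P3=8, P4=7)

YES — reachable via ⟨t4, t4⟩ (2 firings)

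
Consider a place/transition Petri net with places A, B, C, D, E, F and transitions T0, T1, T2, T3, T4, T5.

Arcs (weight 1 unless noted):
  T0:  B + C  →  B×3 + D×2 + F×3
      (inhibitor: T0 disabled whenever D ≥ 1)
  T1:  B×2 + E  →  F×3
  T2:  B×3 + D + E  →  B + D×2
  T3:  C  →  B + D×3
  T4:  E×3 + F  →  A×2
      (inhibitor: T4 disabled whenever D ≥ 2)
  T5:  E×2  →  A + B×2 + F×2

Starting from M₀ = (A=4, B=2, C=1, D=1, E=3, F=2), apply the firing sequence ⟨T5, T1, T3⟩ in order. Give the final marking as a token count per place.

step 1: fire T5:  (A=4, B=2, C=1, D=1, E=3, F=2) → (A=5, B=4, C=1, D=1, E=1, F=4)
step 2: fire T1:  (A=5, B=4, C=1, D=1, E=1, F=4) → (A=5, B=2, C=1, D=1, E=0, F=7)
step 3: fire T3:  (A=5, B=2, C=1, D=1, E=0, F=7) → (A=5, B=3, C=0, D=4, E=0, F=7)

(A=5, B=3, C=0, D=4, E=0, F=7)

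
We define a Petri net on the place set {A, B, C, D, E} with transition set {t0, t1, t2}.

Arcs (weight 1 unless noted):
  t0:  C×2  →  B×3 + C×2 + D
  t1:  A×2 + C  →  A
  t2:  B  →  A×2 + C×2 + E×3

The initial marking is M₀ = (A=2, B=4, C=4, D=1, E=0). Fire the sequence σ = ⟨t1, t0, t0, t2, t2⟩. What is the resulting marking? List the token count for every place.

(A=5, B=8, C=7, D=3, E=6)

step 1: fire t1:  (A=2, B=4, C=4, D=1, E=0) → (A=1, B=4, C=3, D=1, E=0)
step 2: fire t0:  (A=1, B=4, C=3, D=1, E=0) → (A=1, B=7, C=3, D=2, E=0)
step 3: fire t0:  (A=1, B=7, C=3, D=2, E=0) → (A=1, B=10, C=3, D=3, E=0)
step 4: fire t2:  (A=1, B=10, C=3, D=3, E=0) → (A=3, B=9, C=5, D=3, E=3)
step 5: fire t2:  (A=3, B=9, C=5, D=3, E=3) → (A=5, B=8, C=7, D=3, E=6)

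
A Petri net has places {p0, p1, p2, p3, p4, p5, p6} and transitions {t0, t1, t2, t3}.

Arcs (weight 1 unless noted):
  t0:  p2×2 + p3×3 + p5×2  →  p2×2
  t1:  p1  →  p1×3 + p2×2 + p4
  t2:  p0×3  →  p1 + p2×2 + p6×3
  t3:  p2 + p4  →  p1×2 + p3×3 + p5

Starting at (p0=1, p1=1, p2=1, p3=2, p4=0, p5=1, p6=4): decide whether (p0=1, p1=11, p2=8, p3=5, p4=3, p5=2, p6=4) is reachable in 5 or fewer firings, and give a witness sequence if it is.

YES — reachable via ⟨t1, t1, t1, t1, t3⟩ (5 firings)

step 1: fire t1:  (p0=1, p1=1, p2=1, p3=2, p4=0, p5=1, p6=4) → (p0=1, p1=3, p2=3, p3=2, p4=1, p5=1, p6=4)
step 2: fire t1:  (p0=1, p1=3, p2=3, p3=2, p4=1, p5=1, p6=4) → (p0=1, p1=5, p2=5, p3=2, p4=2, p5=1, p6=4)
step 3: fire t1:  (p0=1, p1=5, p2=5, p3=2, p4=2, p5=1, p6=4) → (p0=1, p1=7, p2=7, p3=2, p4=3, p5=1, p6=4)
step 4: fire t1:  (p0=1, p1=7, p2=7, p3=2, p4=3, p5=1, p6=4) → (p0=1, p1=9, p2=9, p3=2, p4=4, p5=1, p6=4)
step 5: fire t3:  (p0=1, p1=9, p2=9, p3=2, p4=4, p5=1, p6=4) → (p0=1, p1=11, p2=8, p3=5, p4=3, p5=2, p6=4)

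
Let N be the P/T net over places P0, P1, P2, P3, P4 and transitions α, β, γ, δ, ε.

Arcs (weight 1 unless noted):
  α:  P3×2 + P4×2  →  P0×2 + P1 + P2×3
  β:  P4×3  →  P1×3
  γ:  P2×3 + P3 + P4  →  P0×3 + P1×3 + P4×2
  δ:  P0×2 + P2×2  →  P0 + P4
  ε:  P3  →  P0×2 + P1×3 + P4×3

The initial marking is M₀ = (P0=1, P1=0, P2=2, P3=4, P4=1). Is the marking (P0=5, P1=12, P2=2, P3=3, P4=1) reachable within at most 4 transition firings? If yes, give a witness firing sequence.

NO — not reachable within 4 firings

depth 0: 1 marking
depth 1: 2 markings reached so far
depth 2: 6 markings reached so far
depth 3: 13 markings reached so far
depth 4: 24 markings reached so far
target is not among the 24 markings reachable within 4 steps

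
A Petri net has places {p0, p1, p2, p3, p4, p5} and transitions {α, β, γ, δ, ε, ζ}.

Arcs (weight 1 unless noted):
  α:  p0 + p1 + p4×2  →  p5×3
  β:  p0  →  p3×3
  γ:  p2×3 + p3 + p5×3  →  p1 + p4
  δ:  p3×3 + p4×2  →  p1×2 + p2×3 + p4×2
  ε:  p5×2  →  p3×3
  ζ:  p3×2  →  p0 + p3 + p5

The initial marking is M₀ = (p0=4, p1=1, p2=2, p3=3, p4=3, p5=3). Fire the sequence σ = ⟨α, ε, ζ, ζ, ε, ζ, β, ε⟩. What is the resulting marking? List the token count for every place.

step 1: fire α:  (p0=4, p1=1, p2=2, p3=3, p4=3, p5=3) → (p0=3, p1=0, p2=2, p3=3, p4=1, p5=6)
step 2: fire ε:  (p0=3, p1=0, p2=2, p3=3, p4=1, p5=6) → (p0=3, p1=0, p2=2, p3=6, p4=1, p5=4)
step 3: fire ζ:  (p0=3, p1=0, p2=2, p3=6, p4=1, p5=4) → (p0=4, p1=0, p2=2, p3=5, p4=1, p5=5)
step 4: fire ζ:  (p0=4, p1=0, p2=2, p3=5, p4=1, p5=5) → (p0=5, p1=0, p2=2, p3=4, p4=1, p5=6)
step 5: fire ε:  (p0=5, p1=0, p2=2, p3=4, p4=1, p5=6) → (p0=5, p1=0, p2=2, p3=7, p4=1, p5=4)
step 6: fire ζ:  (p0=5, p1=0, p2=2, p3=7, p4=1, p5=4) → (p0=6, p1=0, p2=2, p3=6, p4=1, p5=5)
step 7: fire β:  (p0=6, p1=0, p2=2, p3=6, p4=1, p5=5) → (p0=5, p1=0, p2=2, p3=9, p4=1, p5=5)
step 8: fire ε:  (p0=5, p1=0, p2=2, p3=9, p4=1, p5=5) → (p0=5, p1=0, p2=2, p3=12, p4=1, p5=3)

(p0=5, p1=0, p2=2, p3=12, p4=1, p5=3)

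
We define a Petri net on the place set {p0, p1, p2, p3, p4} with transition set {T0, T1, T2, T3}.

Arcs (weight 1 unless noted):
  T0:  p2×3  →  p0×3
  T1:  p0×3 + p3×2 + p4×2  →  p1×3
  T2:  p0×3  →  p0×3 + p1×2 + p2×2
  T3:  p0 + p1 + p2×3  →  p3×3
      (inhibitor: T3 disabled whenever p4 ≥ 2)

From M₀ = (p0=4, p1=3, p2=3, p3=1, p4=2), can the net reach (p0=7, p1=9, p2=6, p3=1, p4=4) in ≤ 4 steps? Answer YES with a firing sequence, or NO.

depth 0: 1 marking
depth 1: 3 markings reached so far
depth 2: 5 markings reached so far
depth 3: 7 markings reached so far
depth 4: 10 markings reached so far
target is not among the 10 markings reachable within 4 steps

NO — not reachable within 4 firings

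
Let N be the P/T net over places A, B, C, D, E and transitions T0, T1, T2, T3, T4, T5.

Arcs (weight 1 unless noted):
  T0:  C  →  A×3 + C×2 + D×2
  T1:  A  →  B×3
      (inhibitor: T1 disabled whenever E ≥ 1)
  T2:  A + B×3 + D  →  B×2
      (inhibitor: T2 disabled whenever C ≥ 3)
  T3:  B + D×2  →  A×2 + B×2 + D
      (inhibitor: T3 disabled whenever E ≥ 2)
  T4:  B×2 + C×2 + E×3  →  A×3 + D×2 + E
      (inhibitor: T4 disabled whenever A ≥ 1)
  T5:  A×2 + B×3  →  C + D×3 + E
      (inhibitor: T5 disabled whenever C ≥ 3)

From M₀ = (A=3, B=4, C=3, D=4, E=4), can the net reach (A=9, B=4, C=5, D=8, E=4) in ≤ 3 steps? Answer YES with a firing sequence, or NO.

step 1: fire T0:  (A=3, B=4, C=3, D=4, E=4) → (A=6, B=4, C=4, D=6, E=4)
step 2: fire T0:  (A=6, B=4, C=4, D=6, E=4) → (A=9, B=4, C=5, D=8, E=4)

YES — reachable via ⟨T0, T0⟩ (2 firings)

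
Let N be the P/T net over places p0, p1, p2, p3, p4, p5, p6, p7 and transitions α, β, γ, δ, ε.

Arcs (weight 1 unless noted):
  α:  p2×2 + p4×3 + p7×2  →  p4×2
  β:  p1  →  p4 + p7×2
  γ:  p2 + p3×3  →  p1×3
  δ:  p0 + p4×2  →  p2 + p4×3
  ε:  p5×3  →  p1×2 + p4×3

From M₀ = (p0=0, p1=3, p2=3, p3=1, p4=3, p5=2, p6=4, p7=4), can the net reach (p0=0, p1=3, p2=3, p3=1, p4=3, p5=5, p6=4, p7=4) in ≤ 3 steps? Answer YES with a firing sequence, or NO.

depth 0: 1 marking
depth 1: 3 markings reached so far
depth 2: 5 markings reached so far
depth 3: 7 markings reached so far
target is not among the 7 markings reachable within 3 steps

NO — not reachable within 3 firings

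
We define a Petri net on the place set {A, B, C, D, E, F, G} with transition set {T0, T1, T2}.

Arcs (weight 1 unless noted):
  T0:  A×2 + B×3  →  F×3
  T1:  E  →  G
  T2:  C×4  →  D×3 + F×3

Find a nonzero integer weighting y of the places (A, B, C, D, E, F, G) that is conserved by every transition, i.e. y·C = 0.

Incidence matrix C (rows=places, cols=transitions):
       T0   T1   T2
    A  -2    0    0
    B  -3    0    0
    C   0    0   -4
    D   0    0    3
    E   0   -1    0
    F   3    0    3
    G   0    1    0

Candidate y = [3, -2, 0, 0, 0, 0, 0]; check y·C column-wise:
  col T0: 3·-2 + -2·-3 + 0·3 = 0
  col T1: 3·0 + -2·0 + 0·-1 + 0·1 = 0
  col T2: 3·0 + -2·0 + 0·-4 + 0·3 + 0·3 = 0

y = (A:3, B:-2, C:0, D:0, E:0, F:0, G:0)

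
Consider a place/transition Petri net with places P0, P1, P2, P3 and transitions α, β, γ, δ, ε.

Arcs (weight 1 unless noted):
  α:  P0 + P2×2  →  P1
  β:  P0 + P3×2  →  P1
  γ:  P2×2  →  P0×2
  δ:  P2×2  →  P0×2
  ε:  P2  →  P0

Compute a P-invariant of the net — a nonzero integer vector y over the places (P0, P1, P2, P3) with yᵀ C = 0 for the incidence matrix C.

Incidence matrix C (rows=places, cols=transitions):
        α    β    γ    δ    ε
   P0  -1   -1    2    2    1
   P1   1    1    0    0    0
   P2  -2    0   -2   -2   -1
   P3   0   -2    0    0    0

Candidate y = [1, 3, 1, 1]; check y·C column-wise:
  col α: 1·-1 + 3·1 + 1·-2 + 1·0 = 0
  col β: 1·-1 + 3·1 + 1·0 + 1·-2 = 0
  col γ: 1·2 + 3·0 + 1·-2 + 1·0 = 0
  col δ: 1·2 + 3·0 + 1·-2 + 1·0 = 0
  col ε: 1·1 + 3·0 + 1·-1 + 1·0 = 0

y = (P0:1, P1:3, P2:1, P3:1)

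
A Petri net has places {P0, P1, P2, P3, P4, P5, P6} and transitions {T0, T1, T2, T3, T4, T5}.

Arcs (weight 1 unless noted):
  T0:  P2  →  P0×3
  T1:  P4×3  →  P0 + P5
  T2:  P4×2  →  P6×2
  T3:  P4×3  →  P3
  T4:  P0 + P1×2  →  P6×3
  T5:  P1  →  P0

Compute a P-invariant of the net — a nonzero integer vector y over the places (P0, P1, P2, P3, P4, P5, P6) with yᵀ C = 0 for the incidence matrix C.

y = (P0:1, P1:1, P2:3, P3:3, P4:1, P5:2, P6:1)

Incidence matrix C (rows=places, cols=transitions):
       T0   T1   T2   T3   T4   T5
   P0   3    1    0    0   -1    1
   P1   0    0    0    0   -2   -1
   P2  -1    0    0    0    0    0
   P3   0    0    0    1    0    0
   P4   0   -3   -2   -3    0    0
   P5   0    1    0    0    0    0
   P6   0    0    2    0    3    0

Candidate y = [1, 1, 3, 3, 1, 2, 1]; check y·C column-wise:
  col T0: 1·3 + 1·0 + 3·-1 + 3·0 + 1·0 + 2·0 + 1·0 = 0
  col T1: 1·1 + 1·0 + 3·0 + 3·0 + 1·-3 + 2·1 + 1·0 = 0
  col T2: 1·0 + 1·0 + 3·0 + 3·0 + 1·-2 + 2·0 + 1·2 = 0
  col T3: 1·0 + 1·0 + 3·0 + 3·1 + 1·-3 + 2·0 + 1·0 = 0
  col T4: 1·-1 + 1·-2 + 3·0 + 3·0 + 1·0 + 2·0 + 1·3 = 0
  col T5: 1·1 + 1·-1 + 3·0 + 3·0 + 1·0 + 2·0 + 1·0 = 0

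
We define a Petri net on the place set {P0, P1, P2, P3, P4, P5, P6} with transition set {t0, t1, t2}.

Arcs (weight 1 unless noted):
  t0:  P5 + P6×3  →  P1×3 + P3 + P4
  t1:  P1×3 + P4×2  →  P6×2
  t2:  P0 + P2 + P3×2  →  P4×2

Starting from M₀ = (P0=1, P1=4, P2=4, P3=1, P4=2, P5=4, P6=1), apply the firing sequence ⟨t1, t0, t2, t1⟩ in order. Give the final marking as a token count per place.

(P0=0, P1=1, P2=3, P3=0, P4=1, P5=3, P6=2)

step 1: fire t1:  (P0=1, P1=4, P2=4, P3=1, P4=2, P5=4, P6=1) → (P0=1, P1=1, P2=4, P3=1, P4=0, P5=4, P6=3)
step 2: fire t0:  (P0=1, P1=1, P2=4, P3=1, P4=0, P5=4, P6=3) → (P0=1, P1=4, P2=4, P3=2, P4=1, P5=3, P6=0)
step 3: fire t2:  (P0=1, P1=4, P2=4, P3=2, P4=1, P5=3, P6=0) → (P0=0, P1=4, P2=3, P3=0, P4=3, P5=3, P6=0)
step 4: fire t1:  (P0=0, P1=4, P2=3, P3=0, P4=3, P5=3, P6=0) → (P0=0, P1=1, P2=3, P3=0, P4=1, P5=3, P6=2)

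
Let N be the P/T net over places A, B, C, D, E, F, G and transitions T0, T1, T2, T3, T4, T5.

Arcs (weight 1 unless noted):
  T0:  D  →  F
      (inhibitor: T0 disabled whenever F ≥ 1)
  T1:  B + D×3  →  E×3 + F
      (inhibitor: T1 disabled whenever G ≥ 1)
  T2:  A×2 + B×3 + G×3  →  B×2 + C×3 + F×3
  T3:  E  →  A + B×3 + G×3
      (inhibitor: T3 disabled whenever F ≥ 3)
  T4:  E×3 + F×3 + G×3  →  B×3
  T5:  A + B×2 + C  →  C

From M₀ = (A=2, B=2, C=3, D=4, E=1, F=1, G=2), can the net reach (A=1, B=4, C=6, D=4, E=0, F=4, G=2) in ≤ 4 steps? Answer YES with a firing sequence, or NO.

YES — reachable via ⟨T3, T2⟩ (2 firings)

step 1: fire T3:  (A=2, B=2, C=3, D=4, E=1, F=1, G=2) → (A=3, B=5, C=3, D=4, E=0, F=1, G=5)
step 2: fire T2:  (A=3, B=5, C=3, D=4, E=0, F=1, G=5) → (A=1, B=4, C=6, D=4, E=0, F=4, G=2)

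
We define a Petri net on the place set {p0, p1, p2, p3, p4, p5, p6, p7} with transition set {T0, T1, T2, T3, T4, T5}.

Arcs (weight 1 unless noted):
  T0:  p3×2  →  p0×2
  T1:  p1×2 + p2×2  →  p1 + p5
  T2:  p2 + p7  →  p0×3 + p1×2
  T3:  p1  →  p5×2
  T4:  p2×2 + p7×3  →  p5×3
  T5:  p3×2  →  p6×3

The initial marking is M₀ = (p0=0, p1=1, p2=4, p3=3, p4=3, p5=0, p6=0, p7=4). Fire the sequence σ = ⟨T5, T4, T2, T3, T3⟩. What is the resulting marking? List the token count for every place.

(p0=3, p1=1, p2=1, p3=1, p4=3, p5=7, p6=3, p7=0)

step 1: fire T5:  (p0=0, p1=1, p2=4, p3=3, p4=3, p5=0, p6=0, p7=4) → (p0=0, p1=1, p2=4, p3=1, p4=3, p5=0, p6=3, p7=4)
step 2: fire T4:  (p0=0, p1=1, p2=4, p3=1, p4=3, p5=0, p6=3, p7=4) → (p0=0, p1=1, p2=2, p3=1, p4=3, p5=3, p6=3, p7=1)
step 3: fire T2:  (p0=0, p1=1, p2=2, p3=1, p4=3, p5=3, p6=3, p7=1) → (p0=3, p1=3, p2=1, p3=1, p4=3, p5=3, p6=3, p7=0)
step 4: fire T3:  (p0=3, p1=3, p2=1, p3=1, p4=3, p5=3, p6=3, p7=0) → (p0=3, p1=2, p2=1, p3=1, p4=3, p5=5, p6=3, p7=0)
step 5: fire T3:  (p0=3, p1=2, p2=1, p3=1, p4=3, p5=5, p6=3, p7=0) → (p0=3, p1=1, p2=1, p3=1, p4=3, p5=7, p6=3, p7=0)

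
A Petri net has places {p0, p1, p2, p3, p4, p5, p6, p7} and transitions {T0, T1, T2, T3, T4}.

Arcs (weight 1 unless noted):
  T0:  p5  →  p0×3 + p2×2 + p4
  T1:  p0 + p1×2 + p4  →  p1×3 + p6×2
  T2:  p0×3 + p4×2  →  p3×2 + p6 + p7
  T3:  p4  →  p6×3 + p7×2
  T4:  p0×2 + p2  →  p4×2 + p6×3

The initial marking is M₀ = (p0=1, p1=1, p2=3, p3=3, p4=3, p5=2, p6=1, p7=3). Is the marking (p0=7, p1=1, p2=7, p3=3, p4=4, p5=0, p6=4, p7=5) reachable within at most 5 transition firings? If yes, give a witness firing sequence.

step 1: fire T0:  (p0=1, p1=1, p2=3, p3=3, p4=3, p5=2, p6=1, p7=3) → (p0=4, p1=1, p2=5, p3=3, p4=4, p5=1, p6=1, p7=3)
step 2: fire T0:  (p0=4, p1=1, p2=5, p3=3, p4=4, p5=1, p6=1, p7=3) → (p0=7, p1=1, p2=7, p3=3, p4=5, p5=0, p6=1, p7=3)
step 3: fire T3:  (p0=7, p1=1, p2=7, p3=3, p4=5, p5=0, p6=1, p7=3) → (p0=7, p1=1, p2=7, p3=3, p4=4, p5=0, p6=4, p7=5)

YES — reachable via ⟨T0, T0, T3⟩ (3 firings)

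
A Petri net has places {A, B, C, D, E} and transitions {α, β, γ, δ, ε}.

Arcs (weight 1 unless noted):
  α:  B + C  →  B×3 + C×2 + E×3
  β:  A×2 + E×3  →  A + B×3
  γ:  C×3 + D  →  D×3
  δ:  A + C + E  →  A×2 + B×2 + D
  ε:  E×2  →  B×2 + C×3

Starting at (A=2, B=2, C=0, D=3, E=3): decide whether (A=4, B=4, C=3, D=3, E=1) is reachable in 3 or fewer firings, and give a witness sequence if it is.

depth 0: 1 marking
depth 1: 3 markings reached so far
depth 2: 6 markings reached so far
depth 3: 11 markings reached so far
target is not among the 11 markings reachable within 3 steps

NO — not reachable within 3 firings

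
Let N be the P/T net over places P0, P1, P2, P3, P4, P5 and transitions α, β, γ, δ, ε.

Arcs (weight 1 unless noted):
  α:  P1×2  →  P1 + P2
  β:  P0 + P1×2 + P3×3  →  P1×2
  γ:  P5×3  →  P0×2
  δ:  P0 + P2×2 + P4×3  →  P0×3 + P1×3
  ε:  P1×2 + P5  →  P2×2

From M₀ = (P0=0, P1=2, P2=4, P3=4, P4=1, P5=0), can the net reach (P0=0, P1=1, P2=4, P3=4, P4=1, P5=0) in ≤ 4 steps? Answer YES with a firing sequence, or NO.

NO — not reachable within 4 firings

depth 0: 1 marking
depth 1: 2 markings reached so far
depth 2: 2 markings reached so far
(frontier empty at depth 2; search complete)
target is not among the 2 markings reachable within 4 steps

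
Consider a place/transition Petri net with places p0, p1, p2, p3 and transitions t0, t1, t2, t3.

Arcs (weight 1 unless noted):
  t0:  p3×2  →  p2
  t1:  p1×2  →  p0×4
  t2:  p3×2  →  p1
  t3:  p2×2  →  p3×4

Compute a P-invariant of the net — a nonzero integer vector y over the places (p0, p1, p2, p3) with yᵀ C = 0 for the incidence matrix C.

y = (p0:1, p1:2, p2:2, p3:1)

Incidence matrix C (rows=places, cols=transitions):
       t0   t1   t2   t3
   p0   0    4    0    0
   p1   0   -2    1    0
   p2   1    0    0   -2
   p3  -2    0   -2    4

Candidate y = [1, 2, 2, 1]; check y·C column-wise:
  col t0: 1·0 + 2·0 + 2·1 + 1·-2 = 0
  col t1: 1·4 + 2·-2 + 2·0 + 1·0 = 0
  col t2: 1·0 + 2·1 + 2·0 + 1·-2 = 0
  col t3: 1·0 + 2·0 + 2·-2 + 1·4 = 0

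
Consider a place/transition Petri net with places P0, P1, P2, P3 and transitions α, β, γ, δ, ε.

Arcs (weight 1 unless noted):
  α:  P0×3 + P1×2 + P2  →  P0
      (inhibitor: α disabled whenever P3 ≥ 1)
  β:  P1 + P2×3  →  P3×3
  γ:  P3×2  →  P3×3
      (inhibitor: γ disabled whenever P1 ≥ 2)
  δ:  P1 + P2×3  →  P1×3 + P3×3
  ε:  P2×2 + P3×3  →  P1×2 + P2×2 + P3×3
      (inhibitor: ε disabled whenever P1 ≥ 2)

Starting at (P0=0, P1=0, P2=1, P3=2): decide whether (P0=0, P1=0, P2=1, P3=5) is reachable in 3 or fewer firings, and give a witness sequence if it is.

step 1: fire γ:  (P0=0, P1=0, P2=1, P3=2) → (P0=0, P1=0, P2=1, P3=3)
step 2: fire γ:  (P0=0, P1=0, P2=1, P3=3) → (P0=0, P1=0, P2=1, P3=4)
step 3: fire γ:  (P0=0, P1=0, P2=1, P3=4) → (P0=0, P1=0, P2=1, P3=5)

YES — reachable via ⟨γ, γ, γ⟩ (3 firings)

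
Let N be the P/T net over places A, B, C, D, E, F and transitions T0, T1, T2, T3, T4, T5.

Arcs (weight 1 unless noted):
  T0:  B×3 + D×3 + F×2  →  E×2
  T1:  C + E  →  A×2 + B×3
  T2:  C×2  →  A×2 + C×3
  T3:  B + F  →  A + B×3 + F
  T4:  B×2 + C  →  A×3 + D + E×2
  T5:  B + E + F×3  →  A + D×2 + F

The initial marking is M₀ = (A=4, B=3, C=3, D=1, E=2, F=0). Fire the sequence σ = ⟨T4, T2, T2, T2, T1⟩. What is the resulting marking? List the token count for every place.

(A=15, B=4, C=4, D=2, E=3, F=0)

step 1: fire T4:  (A=4, B=3, C=3, D=1, E=2, F=0) → (A=7, B=1, C=2, D=2, E=4, F=0)
step 2: fire T2:  (A=7, B=1, C=2, D=2, E=4, F=0) → (A=9, B=1, C=3, D=2, E=4, F=0)
step 3: fire T2:  (A=9, B=1, C=3, D=2, E=4, F=0) → (A=11, B=1, C=4, D=2, E=4, F=0)
step 4: fire T2:  (A=11, B=1, C=4, D=2, E=4, F=0) → (A=13, B=1, C=5, D=2, E=4, F=0)
step 5: fire T1:  (A=13, B=1, C=5, D=2, E=4, F=0) → (A=15, B=4, C=4, D=2, E=3, F=0)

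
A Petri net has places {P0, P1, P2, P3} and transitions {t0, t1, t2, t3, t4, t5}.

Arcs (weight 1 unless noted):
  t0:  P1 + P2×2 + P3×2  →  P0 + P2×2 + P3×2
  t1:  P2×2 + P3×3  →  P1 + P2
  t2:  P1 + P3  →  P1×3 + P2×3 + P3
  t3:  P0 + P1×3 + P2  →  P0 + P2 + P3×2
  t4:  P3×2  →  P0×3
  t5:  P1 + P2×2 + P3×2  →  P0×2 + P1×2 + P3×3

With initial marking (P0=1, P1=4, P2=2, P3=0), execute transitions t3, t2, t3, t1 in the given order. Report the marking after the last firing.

(P0=1, P1=1, P2=4, P3=1)

step 1: fire t3:  (P0=1, P1=4, P2=2, P3=0) → (P0=1, P1=1, P2=2, P3=2)
step 2: fire t2:  (P0=1, P1=1, P2=2, P3=2) → (P0=1, P1=3, P2=5, P3=2)
step 3: fire t3:  (P0=1, P1=3, P2=5, P3=2) → (P0=1, P1=0, P2=5, P3=4)
step 4: fire t1:  (P0=1, P1=0, P2=5, P3=4) → (P0=1, P1=1, P2=4, P3=1)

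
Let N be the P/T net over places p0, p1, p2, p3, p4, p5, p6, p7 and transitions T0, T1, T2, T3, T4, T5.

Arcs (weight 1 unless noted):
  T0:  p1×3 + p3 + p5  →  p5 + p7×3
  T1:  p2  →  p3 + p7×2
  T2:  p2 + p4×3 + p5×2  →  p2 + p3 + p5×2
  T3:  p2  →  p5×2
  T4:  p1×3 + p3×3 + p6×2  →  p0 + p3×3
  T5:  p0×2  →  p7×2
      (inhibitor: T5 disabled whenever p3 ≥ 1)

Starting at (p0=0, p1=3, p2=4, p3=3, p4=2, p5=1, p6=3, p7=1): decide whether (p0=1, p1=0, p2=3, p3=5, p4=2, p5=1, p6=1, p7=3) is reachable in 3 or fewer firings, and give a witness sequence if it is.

depth 0: 1 marking
depth 1: 5 markings reached so far
depth 2: 12 markings reached so far
depth 3: 22 markings reached so far
target is not among the 22 markings reachable within 3 steps

NO — not reachable within 3 firings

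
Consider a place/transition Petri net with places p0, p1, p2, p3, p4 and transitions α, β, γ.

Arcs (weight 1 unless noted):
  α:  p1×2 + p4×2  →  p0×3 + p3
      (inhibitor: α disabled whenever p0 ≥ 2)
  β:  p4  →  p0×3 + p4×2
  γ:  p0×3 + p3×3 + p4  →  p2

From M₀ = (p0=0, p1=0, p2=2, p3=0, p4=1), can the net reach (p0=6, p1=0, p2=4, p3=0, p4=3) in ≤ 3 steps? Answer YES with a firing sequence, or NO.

depth 0: 1 marking
depth 1: 2 markings reached so far
depth 2: 3 markings reached so far
depth 3: 4 markings reached so far
target is not among the 4 markings reachable within 3 steps

NO — not reachable within 3 firings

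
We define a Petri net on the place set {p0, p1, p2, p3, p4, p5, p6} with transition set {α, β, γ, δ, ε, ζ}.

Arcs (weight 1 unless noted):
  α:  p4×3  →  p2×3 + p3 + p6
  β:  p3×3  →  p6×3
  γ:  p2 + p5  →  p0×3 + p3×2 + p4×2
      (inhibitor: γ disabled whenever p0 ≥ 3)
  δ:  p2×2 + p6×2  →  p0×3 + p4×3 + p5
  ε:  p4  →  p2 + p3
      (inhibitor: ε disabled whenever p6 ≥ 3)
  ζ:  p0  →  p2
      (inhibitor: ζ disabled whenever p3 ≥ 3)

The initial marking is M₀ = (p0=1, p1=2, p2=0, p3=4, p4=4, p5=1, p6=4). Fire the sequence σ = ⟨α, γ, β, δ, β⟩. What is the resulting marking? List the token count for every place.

(p0=7, p1=2, p2=0, p3=1, p4=6, p5=1, p6=9)

step 1: fire α:  (p0=1, p1=2, p2=0, p3=4, p4=4, p5=1, p6=4) → (p0=1, p1=2, p2=3, p3=5, p4=1, p5=1, p6=5)
step 2: fire γ:  (p0=1, p1=2, p2=3, p3=5, p4=1, p5=1, p6=5) → (p0=4, p1=2, p2=2, p3=7, p4=3, p5=0, p6=5)
step 3: fire β:  (p0=4, p1=2, p2=2, p3=7, p4=3, p5=0, p6=5) → (p0=4, p1=2, p2=2, p3=4, p4=3, p5=0, p6=8)
step 4: fire δ:  (p0=4, p1=2, p2=2, p3=4, p4=3, p5=0, p6=8) → (p0=7, p1=2, p2=0, p3=4, p4=6, p5=1, p6=6)
step 5: fire β:  (p0=7, p1=2, p2=0, p3=4, p4=6, p5=1, p6=6) → (p0=7, p1=2, p2=0, p3=1, p4=6, p5=1, p6=9)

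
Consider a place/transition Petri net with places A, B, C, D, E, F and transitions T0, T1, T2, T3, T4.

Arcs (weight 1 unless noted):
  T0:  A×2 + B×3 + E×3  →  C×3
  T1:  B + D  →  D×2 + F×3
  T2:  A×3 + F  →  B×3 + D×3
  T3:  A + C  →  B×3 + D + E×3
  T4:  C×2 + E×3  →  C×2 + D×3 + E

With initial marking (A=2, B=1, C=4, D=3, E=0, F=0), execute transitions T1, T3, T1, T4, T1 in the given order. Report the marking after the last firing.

step 1: fire T1:  (A=2, B=1, C=4, D=3, E=0, F=0) → (A=2, B=0, C=4, D=4, E=0, F=3)
step 2: fire T3:  (A=2, B=0, C=4, D=4, E=0, F=3) → (A=1, B=3, C=3, D=5, E=3, F=3)
step 3: fire T1:  (A=1, B=3, C=3, D=5, E=3, F=3) → (A=1, B=2, C=3, D=6, E=3, F=6)
step 4: fire T4:  (A=1, B=2, C=3, D=6, E=3, F=6) → (A=1, B=2, C=3, D=9, E=1, F=6)
step 5: fire T1:  (A=1, B=2, C=3, D=9, E=1, F=6) → (A=1, B=1, C=3, D=10, E=1, F=9)

(A=1, B=1, C=3, D=10, E=1, F=9)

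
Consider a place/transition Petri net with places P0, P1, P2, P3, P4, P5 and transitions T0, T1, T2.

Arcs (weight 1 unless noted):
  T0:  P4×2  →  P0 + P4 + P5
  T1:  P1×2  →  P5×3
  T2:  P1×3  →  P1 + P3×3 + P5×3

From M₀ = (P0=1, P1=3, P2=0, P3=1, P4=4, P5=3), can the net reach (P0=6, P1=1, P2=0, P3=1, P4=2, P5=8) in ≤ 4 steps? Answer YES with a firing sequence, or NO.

depth 0: 1 marking
depth 1: 4 markings reached so far
depth 2: 7 markings reached so far
depth 3: 10 markings reached so far
depth 4: 12 markings reached so far
target is not among the 12 markings reachable within 4 steps

NO — not reachable within 4 firings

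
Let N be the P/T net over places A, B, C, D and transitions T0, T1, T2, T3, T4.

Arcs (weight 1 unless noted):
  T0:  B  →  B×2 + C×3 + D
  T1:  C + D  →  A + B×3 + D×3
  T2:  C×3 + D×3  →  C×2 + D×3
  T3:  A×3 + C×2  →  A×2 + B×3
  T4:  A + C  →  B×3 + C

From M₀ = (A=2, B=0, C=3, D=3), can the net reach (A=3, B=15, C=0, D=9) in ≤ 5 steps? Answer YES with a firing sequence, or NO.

step 1: fire T1:  (A=2, B=0, C=3, D=3) → (A=3, B=3, C=2, D=5)
step 2: fire T1:  (A=3, B=3, C=2, D=5) → (A=4, B=6, C=1, D=7)
step 3: fire T4:  (A=4, B=6, C=1, D=7) → (A=3, B=9, C=1, D=7)
step 4: fire T4:  (A=3, B=9, C=1, D=7) → (A=2, B=12, C=1, D=7)
step 5: fire T1:  (A=2, B=12, C=1, D=7) → (A=3, B=15, C=0, D=9)

YES — reachable via ⟨T1, T1, T4, T4, T1⟩ (5 firings)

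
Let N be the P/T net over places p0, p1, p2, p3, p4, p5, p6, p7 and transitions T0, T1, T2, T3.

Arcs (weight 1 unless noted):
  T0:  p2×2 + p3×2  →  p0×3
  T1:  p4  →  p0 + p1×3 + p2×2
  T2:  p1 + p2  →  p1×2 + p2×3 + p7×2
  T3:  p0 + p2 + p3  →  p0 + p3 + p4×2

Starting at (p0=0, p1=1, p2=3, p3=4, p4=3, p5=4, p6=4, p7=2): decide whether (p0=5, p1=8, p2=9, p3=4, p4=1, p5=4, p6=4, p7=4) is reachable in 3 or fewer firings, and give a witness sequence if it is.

depth 0: 1 marking
depth 1: 4 markings reached so far
depth 2: 11 markings reached so far
depth 3: 25 markings reached so far
target is not among the 25 markings reachable within 3 steps

NO — not reachable within 3 firings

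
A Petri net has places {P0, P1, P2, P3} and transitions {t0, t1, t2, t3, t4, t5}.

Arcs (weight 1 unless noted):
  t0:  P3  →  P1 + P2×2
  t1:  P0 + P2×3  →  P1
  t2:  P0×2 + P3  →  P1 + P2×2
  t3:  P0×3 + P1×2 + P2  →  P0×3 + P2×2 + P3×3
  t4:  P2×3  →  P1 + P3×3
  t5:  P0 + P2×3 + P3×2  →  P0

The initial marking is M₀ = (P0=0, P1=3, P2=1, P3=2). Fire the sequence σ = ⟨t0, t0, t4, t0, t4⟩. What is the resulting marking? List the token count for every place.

(P0=0, P1=8, P2=1, P3=5)

step 1: fire t0:  (P0=0, P1=3, P2=1, P3=2) → (P0=0, P1=4, P2=3, P3=1)
step 2: fire t0:  (P0=0, P1=4, P2=3, P3=1) → (P0=0, P1=5, P2=5, P3=0)
step 3: fire t4:  (P0=0, P1=5, P2=5, P3=0) → (P0=0, P1=6, P2=2, P3=3)
step 4: fire t0:  (P0=0, P1=6, P2=2, P3=3) → (P0=0, P1=7, P2=4, P3=2)
step 5: fire t4:  (P0=0, P1=7, P2=4, P3=2) → (P0=0, P1=8, P2=1, P3=5)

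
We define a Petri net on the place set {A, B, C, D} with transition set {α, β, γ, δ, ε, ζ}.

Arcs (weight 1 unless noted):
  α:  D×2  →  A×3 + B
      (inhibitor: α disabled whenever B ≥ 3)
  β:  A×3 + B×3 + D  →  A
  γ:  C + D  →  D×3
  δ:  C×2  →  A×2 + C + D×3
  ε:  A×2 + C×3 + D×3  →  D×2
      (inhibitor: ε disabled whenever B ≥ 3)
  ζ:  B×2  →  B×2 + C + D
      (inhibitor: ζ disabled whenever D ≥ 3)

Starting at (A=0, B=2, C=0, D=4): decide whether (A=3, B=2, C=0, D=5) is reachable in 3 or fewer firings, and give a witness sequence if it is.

NO — not reachable within 3 firings

depth 0: 1 marking
depth 1: 2 markings reached so far
depth 2: 4 markings reached so far
depth 3: 6 markings reached so far
target is not among the 6 markings reachable within 3 steps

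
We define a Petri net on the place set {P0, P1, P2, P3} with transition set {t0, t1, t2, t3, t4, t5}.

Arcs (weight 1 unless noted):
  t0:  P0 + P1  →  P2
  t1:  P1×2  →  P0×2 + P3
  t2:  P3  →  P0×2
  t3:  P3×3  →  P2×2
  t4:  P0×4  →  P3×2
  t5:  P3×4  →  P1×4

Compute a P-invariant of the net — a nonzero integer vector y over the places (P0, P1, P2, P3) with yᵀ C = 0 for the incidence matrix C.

Incidence matrix C (rows=places, cols=transitions):
       t0   t1   t2   t3   t4   t5
   P0  -1    2    2    0   -4    0
   P1  -1   -2    0    0    0    4
   P2   1    0    0    2    0    0
   P3   0    1   -1   -3    2   -4

Candidate y = [1, 2, 3, 2]; check y·C column-wise:
  col t0: 1·-1 + 2·-1 + 3·1 + 2·0 = 0
  col t1: 1·2 + 2·-2 + 3·0 + 2·1 = 0
  col t2: 1·2 + 2·0 + 3·0 + 2·-1 = 0
  col t3: 1·0 + 2·0 + 3·2 + 2·-3 = 0
  col t4: 1·-4 + 2·0 + 3·0 + 2·2 = 0
  col t5: 1·0 + 2·4 + 3·0 + 2·-4 = 0

y = (P0:1, P1:2, P2:3, P3:2)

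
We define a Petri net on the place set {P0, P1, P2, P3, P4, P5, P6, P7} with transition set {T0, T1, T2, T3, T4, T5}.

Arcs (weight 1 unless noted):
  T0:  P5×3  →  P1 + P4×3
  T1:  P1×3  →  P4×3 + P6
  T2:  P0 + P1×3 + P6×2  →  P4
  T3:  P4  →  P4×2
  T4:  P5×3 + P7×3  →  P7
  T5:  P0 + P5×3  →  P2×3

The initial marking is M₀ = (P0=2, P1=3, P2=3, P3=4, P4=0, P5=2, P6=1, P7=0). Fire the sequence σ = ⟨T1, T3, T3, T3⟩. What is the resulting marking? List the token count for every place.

step 1: fire T1:  (P0=2, P1=3, P2=3, P3=4, P4=0, P5=2, P6=1, P7=0) → (P0=2, P1=0, P2=3, P3=4, P4=3, P5=2, P6=2, P7=0)
step 2: fire T3:  (P0=2, P1=0, P2=3, P3=4, P4=3, P5=2, P6=2, P7=0) → (P0=2, P1=0, P2=3, P3=4, P4=4, P5=2, P6=2, P7=0)
step 3: fire T3:  (P0=2, P1=0, P2=3, P3=4, P4=4, P5=2, P6=2, P7=0) → (P0=2, P1=0, P2=3, P3=4, P4=5, P5=2, P6=2, P7=0)
step 4: fire T3:  (P0=2, P1=0, P2=3, P3=4, P4=5, P5=2, P6=2, P7=0) → (P0=2, P1=0, P2=3, P3=4, P4=6, P5=2, P6=2, P7=0)

(P0=2, P1=0, P2=3, P3=4, P4=6, P5=2, P6=2, P7=0)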